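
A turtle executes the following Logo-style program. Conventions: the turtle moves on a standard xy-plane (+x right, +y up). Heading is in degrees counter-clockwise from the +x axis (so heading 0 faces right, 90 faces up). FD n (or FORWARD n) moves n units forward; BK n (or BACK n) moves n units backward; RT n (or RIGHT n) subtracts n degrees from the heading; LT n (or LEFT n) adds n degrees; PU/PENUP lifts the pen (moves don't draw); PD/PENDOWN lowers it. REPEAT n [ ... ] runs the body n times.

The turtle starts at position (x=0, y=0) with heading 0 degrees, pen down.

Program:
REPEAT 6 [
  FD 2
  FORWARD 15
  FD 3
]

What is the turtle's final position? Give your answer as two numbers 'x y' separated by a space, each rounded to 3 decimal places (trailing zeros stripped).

Executing turtle program step by step:
Start: pos=(0,0), heading=0, pen down
REPEAT 6 [
  -- iteration 1/6 --
  FD 2: (0,0) -> (2,0) [heading=0, draw]
  FD 15: (2,0) -> (17,0) [heading=0, draw]
  FD 3: (17,0) -> (20,0) [heading=0, draw]
  -- iteration 2/6 --
  FD 2: (20,0) -> (22,0) [heading=0, draw]
  FD 15: (22,0) -> (37,0) [heading=0, draw]
  FD 3: (37,0) -> (40,0) [heading=0, draw]
  -- iteration 3/6 --
  FD 2: (40,0) -> (42,0) [heading=0, draw]
  FD 15: (42,0) -> (57,0) [heading=0, draw]
  FD 3: (57,0) -> (60,0) [heading=0, draw]
  -- iteration 4/6 --
  FD 2: (60,0) -> (62,0) [heading=0, draw]
  FD 15: (62,0) -> (77,0) [heading=0, draw]
  FD 3: (77,0) -> (80,0) [heading=0, draw]
  -- iteration 5/6 --
  FD 2: (80,0) -> (82,0) [heading=0, draw]
  FD 15: (82,0) -> (97,0) [heading=0, draw]
  FD 3: (97,0) -> (100,0) [heading=0, draw]
  -- iteration 6/6 --
  FD 2: (100,0) -> (102,0) [heading=0, draw]
  FD 15: (102,0) -> (117,0) [heading=0, draw]
  FD 3: (117,0) -> (120,0) [heading=0, draw]
]
Final: pos=(120,0), heading=0, 18 segment(s) drawn

Answer: 120 0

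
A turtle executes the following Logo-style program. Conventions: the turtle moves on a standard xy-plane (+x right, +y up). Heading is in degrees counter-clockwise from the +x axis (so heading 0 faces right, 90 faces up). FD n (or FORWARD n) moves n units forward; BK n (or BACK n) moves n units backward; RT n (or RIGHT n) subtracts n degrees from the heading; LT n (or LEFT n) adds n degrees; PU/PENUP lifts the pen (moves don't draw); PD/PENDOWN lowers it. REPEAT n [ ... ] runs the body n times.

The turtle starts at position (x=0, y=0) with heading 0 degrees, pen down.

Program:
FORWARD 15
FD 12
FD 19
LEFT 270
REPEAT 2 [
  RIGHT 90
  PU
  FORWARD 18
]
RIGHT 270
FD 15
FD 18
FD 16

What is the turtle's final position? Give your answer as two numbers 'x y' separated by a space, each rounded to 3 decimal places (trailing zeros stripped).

Executing turtle program step by step:
Start: pos=(0,0), heading=0, pen down
FD 15: (0,0) -> (15,0) [heading=0, draw]
FD 12: (15,0) -> (27,0) [heading=0, draw]
FD 19: (27,0) -> (46,0) [heading=0, draw]
LT 270: heading 0 -> 270
REPEAT 2 [
  -- iteration 1/2 --
  RT 90: heading 270 -> 180
  PU: pen up
  FD 18: (46,0) -> (28,0) [heading=180, move]
  -- iteration 2/2 --
  RT 90: heading 180 -> 90
  PU: pen up
  FD 18: (28,0) -> (28,18) [heading=90, move]
]
RT 270: heading 90 -> 180
FD 15: (28,18) -> (13,18) [heading=180, move]
FD 18: (13,18) -> (-5,18) [heading=180, move]
FD 16: (-5,18) -> (-21,18) [heading=180, move]
Final: pos=(-21,18), heading=180, 3 segment(s) drawn

Answer: -21 18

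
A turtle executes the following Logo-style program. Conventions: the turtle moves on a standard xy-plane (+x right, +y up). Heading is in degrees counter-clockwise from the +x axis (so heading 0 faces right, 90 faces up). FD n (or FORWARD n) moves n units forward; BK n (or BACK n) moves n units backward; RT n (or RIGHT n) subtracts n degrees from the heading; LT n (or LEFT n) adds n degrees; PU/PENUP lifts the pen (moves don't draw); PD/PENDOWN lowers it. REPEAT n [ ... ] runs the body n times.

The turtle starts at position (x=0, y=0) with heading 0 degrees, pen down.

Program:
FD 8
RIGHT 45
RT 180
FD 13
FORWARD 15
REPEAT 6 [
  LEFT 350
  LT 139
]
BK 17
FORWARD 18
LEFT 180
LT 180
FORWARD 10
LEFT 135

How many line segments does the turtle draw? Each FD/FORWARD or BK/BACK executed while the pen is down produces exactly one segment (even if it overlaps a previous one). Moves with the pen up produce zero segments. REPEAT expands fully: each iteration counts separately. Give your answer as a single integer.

Executing turtle program step by step:
Start: pos=(0,0), heading=0, pen down
FD 8: (0,0) -> (8,0) [heading=0, draw]
RT 45: heading 0 -> 315
RT 180: heading 315 -> 135
FD 13: (8,0) -> (-1.192,9.192) [heading=135, draw]
FD 15: (-1.192,9.192) -> (-11.799,19.799) [heading=135, draw]
REPEAT 6 [
  -- iteration 1/6 --
  LT 350: heading 135 -> 125
  LT 139: heading 125 -> 264
  -- iteration 2/6 --
  LT 350: heading 264 -> 254
  LT 139: heading 254 -> 33
  -- iteration 3/6 --
  LT 350: heading 33 -> 23
  LT 139: heading 23 -> 162
  -- iteration 4/6 --
  LT 350: heading 162 -> 152
  LT 139: heading 152 -> 291
  -- iteration 5/6 --
  LT 350: heading 291 -> 281
  LT 139: heading 281 -> 60
  -- iteration 6/6 --
  LT 350: heading 60 -> 50
  LT 139: heading 50 -> 189
]
BK 17: (-11.799,19.799) -> (4.992,22.458) [heading=189, draw]
FD 18: (4.992,22.458) -> (-12.787,19.643) [heading=189, draw]
LT 180: heading 189 -> 9
LT 180: heading 9 -> 189
FD 10: (-12.787,19.643) -> (-22.664,18.078) [heading=189, draw]
LT 135: heading 189 -> 324
Final: pos=(-22.664,18.078), heading=324, 6 segment(s) drawn
Segments drawn: 6

Answer: 6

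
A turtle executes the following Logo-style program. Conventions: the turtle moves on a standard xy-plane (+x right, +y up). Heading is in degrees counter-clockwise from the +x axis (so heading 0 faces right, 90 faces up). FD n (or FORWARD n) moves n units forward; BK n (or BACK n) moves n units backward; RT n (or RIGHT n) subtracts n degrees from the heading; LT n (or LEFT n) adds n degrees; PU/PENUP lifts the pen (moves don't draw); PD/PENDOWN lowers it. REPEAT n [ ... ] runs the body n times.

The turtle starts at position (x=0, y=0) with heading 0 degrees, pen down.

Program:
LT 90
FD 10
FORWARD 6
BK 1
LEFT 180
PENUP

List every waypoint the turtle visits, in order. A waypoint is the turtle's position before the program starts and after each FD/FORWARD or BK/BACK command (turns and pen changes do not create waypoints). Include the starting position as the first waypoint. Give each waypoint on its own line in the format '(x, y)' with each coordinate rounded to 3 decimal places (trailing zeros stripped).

Answer: (0, 0)
(0, 10)
(0, 16)
(0, 15)

Derivation:
Executing turtle program step by step:
Start: pos=(0,0), heading=0, pen down
LT 90: heading 0 -> 90
FD 10: (0,0) -> (0,10) [heading=90, draw]
FD 6: (0,10) -> (0,16) [heading=90, draw]
BK 1: (0,16) -> (0,15) [heading=90, draw]
LT 180: heading 90 -> 270
PU: pen up
Final: pos=(0,15), heading=270, 3 segment(s) drawn
Waypoints (4 total):
(0, 0)
(0, 10)
(0, 16)
(0, 15)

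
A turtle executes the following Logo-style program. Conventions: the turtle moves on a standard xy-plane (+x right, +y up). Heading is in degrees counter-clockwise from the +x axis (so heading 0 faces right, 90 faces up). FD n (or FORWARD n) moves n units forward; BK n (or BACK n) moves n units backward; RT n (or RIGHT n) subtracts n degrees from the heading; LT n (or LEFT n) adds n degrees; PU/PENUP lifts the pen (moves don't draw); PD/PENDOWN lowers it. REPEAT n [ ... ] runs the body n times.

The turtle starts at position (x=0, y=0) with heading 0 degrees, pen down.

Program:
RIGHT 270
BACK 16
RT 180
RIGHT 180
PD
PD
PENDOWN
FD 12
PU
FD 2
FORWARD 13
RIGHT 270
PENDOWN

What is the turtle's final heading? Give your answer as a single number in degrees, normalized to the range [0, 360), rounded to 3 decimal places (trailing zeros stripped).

Answer: 180

Derivation:
Executing turtle program step by step:
Start: pos=(0,0), heading=0, pen down
RT 270: heading 0 -> 90
BK 16: (0,0) -> (0,-16) [heading=90, draw]
RT 180: heading 90 -> 270
RT 180: heading 270 -> 90
PD: pen down
PD: pen down
PD: pen down
FD 12: (0,-16) -> (0,-4) [heading=90, draw]
PU: pen up
FD 2: (0,-4) -> (0,-2) [heading=90, move]
FD 13: (0,-2) -> (0,11) [heading=90, move]
RT 270: heading 90 -> 180
PD: pen down
Final: pos=(0,11), heading=180, 2 segment(s) drawn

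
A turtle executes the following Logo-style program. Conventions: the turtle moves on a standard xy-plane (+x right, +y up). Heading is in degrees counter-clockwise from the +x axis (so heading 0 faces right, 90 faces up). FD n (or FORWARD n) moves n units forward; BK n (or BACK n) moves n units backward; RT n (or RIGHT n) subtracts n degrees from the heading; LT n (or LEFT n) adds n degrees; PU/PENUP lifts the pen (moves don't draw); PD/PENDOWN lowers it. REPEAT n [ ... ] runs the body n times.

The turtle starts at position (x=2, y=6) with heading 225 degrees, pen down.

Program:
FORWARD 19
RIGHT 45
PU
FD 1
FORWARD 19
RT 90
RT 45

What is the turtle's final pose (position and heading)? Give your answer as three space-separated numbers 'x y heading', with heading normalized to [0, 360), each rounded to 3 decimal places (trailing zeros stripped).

Answer: -31.435 -7.435 45

Derivation:
Executing turtle program step by step:
Start: pos=(2,6), heading=225, pen down
FD 19: (2,6) -> (-11.435,-7.435) [heading=225, draw]
RT 45: heading 225 -> 180
PU: pen up
FD 1: (-11.435,-7.435) -> (-12.435,-7.435) [heading=180, move]
FD 19: (-12.435,-7.435) -> (-31.435,-7.435) [heading=180, move]
RT 90: heading 180 -> 90
RT 45: heading 90 -> 45
Final: pos=(-31.435,-7.435), heading=45, 1 segment(s) drawn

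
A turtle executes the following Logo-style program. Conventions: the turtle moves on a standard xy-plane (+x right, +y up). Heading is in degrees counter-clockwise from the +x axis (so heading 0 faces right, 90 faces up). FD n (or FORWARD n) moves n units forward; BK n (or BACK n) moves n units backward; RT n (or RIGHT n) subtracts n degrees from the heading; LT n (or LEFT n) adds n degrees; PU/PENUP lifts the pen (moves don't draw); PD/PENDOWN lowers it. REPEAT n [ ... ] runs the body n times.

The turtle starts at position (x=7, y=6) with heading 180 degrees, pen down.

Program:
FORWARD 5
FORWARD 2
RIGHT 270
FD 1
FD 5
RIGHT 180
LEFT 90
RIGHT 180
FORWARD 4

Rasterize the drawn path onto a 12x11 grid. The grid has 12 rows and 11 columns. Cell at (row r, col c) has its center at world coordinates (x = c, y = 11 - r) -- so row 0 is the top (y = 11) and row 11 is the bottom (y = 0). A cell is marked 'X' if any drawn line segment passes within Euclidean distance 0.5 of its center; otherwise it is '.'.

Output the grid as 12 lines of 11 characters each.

Segment 0: (7,6) -> (2,6)
Segment 1: (2,6) -> (0,6)
Segment 2: (0,6) -> (0,5)
Segment 3: (0,5) -> (0,0)
Segment 4: (0,0) -> (4,0)

Answer: ...........
...........
...........
...........
...........
XXXXXXXX...
X..........
X..........
X..........
X..........
X..........
XXXXX......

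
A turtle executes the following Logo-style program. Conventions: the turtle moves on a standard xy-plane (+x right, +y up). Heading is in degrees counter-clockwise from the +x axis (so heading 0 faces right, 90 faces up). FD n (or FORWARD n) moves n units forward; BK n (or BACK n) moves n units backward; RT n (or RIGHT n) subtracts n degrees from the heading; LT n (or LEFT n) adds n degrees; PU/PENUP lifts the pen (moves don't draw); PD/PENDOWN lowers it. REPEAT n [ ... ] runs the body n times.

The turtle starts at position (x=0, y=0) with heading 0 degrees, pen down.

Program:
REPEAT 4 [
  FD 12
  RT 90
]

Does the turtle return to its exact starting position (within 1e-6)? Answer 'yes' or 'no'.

Executing turtle program step by step:
Start: pos=(0,0), heading=0, pen down
REPEAT 4 [
  -- iteration 1/4 --
  FD 12: (0,0) -> (12,0) [heading=0, draw]
  RT 90: heading 0 -> 270
  -- iteration 2/4 --
  FD 12: (12,0) -> (12,-12) [heading=270, draw]
  RT 90: heading 270 -> 180
  -- iteration 3/4 --
  FD 12: (12,-12) -> (0,-12) [heading=180, draw]
  RT 90: heading 180 -> 90
  -- iteration 4/4 --
  FD 12: (0,-12) -> (0,0) [heading=90, draw]
  RT 90: heading 90 -> 0
]
Final: pos=(0,0), heading=0, 4 segment(s) drawn

Start position: (0, 0)
Final position: (0, 0)
Distance = 0; < 1e-6 -> CLOSED

Answer: yes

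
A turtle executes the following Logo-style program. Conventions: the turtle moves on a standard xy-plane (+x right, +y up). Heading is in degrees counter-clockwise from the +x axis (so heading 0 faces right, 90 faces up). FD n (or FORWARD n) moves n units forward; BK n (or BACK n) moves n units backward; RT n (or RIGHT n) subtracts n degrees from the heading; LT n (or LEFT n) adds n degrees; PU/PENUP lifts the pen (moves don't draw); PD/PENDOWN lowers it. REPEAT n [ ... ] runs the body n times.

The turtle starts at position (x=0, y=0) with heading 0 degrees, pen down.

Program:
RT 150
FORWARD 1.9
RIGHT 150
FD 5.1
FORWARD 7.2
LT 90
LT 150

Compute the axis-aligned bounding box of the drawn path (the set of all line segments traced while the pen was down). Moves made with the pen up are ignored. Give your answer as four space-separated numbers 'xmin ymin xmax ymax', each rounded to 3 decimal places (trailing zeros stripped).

Executing turtle program step by step:
Start: pos=(0,0), heading=0, pen down
RT 150: heading 0 -> 210
FD 1.9: (0,0) -> (-1.645,-0.95) [heading=210, draw]
RT 150: heading 210 -> 60
FD 5.1: (-1.645,-0.95) -> (0.905,3.467) [heading=60, draw]
FD 7.2: (0.905,3.467) -> (4.505,9.702) [heading=60, draw]
LT 90: heading 60 -> 150
LT 150: heading 150 -> 300
Final: pos=(4.505,9.702), heading=300, 3 segment(s) drawn

Segment endpoints: x in {-1.645, 0, 0.905, 4.505}, y in {-0.95, 0, 3.467, 9.702}
xmin=-1.645, ymin=-0.95, xmax=4.505, ymax=9.702

Answer: -1.645 -0.95 4.505 9.702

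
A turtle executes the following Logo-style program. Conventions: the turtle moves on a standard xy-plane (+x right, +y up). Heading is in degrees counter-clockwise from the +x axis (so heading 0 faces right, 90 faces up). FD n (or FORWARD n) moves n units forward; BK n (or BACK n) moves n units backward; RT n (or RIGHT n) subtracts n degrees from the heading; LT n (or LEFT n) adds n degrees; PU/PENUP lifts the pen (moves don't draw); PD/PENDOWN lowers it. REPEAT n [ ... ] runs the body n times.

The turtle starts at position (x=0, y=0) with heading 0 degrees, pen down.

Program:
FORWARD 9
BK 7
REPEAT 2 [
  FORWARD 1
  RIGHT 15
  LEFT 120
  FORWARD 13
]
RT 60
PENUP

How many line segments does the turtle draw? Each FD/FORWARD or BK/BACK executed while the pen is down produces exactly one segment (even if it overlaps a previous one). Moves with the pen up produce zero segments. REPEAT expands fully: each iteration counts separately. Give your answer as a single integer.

Executing turtle program step by step:
Start: pos=(0,0), heading=0, pen down
FD 9: (0,0) -> (9,0) [heading=0, draw]
BK 7: (9,0) -> (2,0) [heading=0, draw]
REPEAT 2 [
  -- iteration 1/2 --
  FD 1: (2,0) -> (3,0) [heading=0, draw]
  RT 15: heading 0 -> 345
  LT 120: heading 345 -> 105
  FD 13: (3,0) -> (-0.365,12.557) [heading=105, draw]
  -- iteration 2/2 --
  FD 1: (-0.365,12.557) -> (-0.623,13.523) [heading=105, draw]
  RT 15: heading 105 -> 90
  LT 120: heading 90 -> 210
  FD 13: (-0.623,13.523) -> (-11.882,7.023) [heading=210, draw]
]
RT 60: heading 210 -> 150
PU: pen up
Final: pos=(-11.882,7.023), heading=150, 6 segment(s) drawn
Segments drawn: 6

Answer: 6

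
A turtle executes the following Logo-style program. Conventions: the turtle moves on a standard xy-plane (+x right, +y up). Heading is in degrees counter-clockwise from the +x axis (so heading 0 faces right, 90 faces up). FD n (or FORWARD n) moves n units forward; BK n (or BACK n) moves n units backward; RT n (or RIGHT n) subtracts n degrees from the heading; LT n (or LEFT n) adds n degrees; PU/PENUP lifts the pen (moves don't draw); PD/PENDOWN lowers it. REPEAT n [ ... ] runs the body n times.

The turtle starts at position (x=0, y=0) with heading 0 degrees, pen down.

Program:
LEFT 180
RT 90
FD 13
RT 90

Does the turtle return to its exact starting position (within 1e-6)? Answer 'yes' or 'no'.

Answer: no

Derivation:
Executing turtle program step by step:
Start: pos=(0,0), heading=0, pen down
LT 180: heading 0 -> 180
RT 90: heading 180 -> 90
FD 13: (0,0) -> (0,13) [heading=90, draw]
RT 90: heading 90 -> 0
Final: pos=(0,13), heading=0, 1 segment(s) drawn

Start position: (0, 0)
Final position: (0, 13)
Distance = 13; >= 1e-6 -> NOT closed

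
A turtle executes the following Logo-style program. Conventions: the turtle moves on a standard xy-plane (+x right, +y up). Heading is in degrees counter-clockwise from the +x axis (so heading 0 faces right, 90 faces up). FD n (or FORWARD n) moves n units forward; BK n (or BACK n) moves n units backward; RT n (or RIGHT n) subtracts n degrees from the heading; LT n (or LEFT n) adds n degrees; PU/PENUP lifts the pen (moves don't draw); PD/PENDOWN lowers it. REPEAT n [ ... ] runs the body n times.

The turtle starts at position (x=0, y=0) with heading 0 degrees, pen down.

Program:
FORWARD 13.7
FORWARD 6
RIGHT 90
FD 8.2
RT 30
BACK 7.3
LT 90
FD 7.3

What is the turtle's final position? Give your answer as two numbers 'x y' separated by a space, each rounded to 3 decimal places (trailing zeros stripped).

Answer: 29.672 -5.528

Derivation:
Executing turtle program step by step:
Start: pos=(0,0), heading=0, pen down
FD 13.7: (0,0) -> (13.7,0) [heading=0, draw]
FD 6: (13.7,0) -> (19.7,0) [heading=0, draw]
RT 90: heading 0 -> 270
FD 8.2: (19.7,0) -> (19.7,-8.2) [heading=270, draw]
RT 30: heading 270 -> 240
BK 7.3: (19.7,-8.2) -> (23.35,-1.878) [heading=240, draw]
LT 90: heading 240 -> 330
FD 7.3: (23.35,-1.878) -> (29.672,-5.528) [heading=330, draw]
Final: pos=(29.672,-5.528), heading=330, 5 segment(s) drawn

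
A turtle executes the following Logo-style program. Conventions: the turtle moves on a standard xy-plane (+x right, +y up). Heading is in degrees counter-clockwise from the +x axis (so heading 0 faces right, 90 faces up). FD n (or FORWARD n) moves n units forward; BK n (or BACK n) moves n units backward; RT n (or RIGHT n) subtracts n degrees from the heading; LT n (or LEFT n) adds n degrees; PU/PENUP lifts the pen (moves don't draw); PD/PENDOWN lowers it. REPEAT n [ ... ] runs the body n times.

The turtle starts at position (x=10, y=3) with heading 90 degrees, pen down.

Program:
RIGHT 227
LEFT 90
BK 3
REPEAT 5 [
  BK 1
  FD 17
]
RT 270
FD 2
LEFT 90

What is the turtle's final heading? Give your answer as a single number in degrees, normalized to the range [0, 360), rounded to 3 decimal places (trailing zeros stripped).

Answer: 133

Derivation:
Executing turtle program step by step:
Start: pos=(10,3), heading=90, pen down
RT 227: heading 90 -> 223
LT 90: heading 223 -> 313
BK 3: (10,3) -> (7.954,5.194) [heading=313, draw]
REPEAT 5 [
  -- iteration 1/5 --
  BK 1: (7.954,5.194) -> (7.272,5.925) [heading=313, draw]
  FD 17: (7.272,5.925) -> (18.866,-6.508) [heading=313, draw]
  -- iteration 2/5 --
  BK 1: (18.866,-6.508) -> (18.184,-5.776) [heading=313, draw]
  FD 17: (18.184,-5.776) -> (29.778,-18.209) [heading=313, draw]
  -- iteration 3/5 --
  BK 1: (29.778,-18.209) -> (29.096,-17.478) [heading=313, draw]
  FD 17: (29.096,-17.478) -> (40.69,-29.911) [heading=313, draw]
  -- iteration 4/5 --
  BK 1: (40.69,-29.911) -> (40.008,-29.18) [heading=313, draw]
  FD 17: (40.008,-29.18) -> (51.602,-41.613) [heading=313, draw]
  -- iteration 5/5 --
  BK 1: (51.602,-41.613) -> (50.92,-40.881) [heading=313, draw]
  FD 17: (50.92,-40.881) -> (62.514,-53.314) [heading=313, draw]
]
RT 270: heading 313 -> 43
FD 2: (62.514,-53.314) -> (63.977,-51.95) [heading=43, draw]
LT 90: heading 43 -> 133
Final: pos=(63.977,-51.95), heading=133, 12 segment(s) drawn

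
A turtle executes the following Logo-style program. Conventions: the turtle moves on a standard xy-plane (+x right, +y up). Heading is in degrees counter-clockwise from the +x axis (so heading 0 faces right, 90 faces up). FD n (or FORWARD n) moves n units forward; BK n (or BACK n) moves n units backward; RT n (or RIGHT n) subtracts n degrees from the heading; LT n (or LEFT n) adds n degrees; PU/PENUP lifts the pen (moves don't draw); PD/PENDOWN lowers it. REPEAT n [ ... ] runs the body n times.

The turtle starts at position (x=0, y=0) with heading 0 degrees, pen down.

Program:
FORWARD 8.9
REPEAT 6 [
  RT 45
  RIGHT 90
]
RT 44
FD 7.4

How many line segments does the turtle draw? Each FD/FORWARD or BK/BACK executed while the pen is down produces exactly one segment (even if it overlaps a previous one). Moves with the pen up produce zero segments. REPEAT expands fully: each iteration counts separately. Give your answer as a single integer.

Answer: 2

Derivation:
Executing turtle program step by step:
Start: pos=(0,0), heading=0, pen down
FD 8.9: (0,0) -> (8.9,0) [heading=0, draw]
REPEAT 6 [
  -- iteration 1/6 --
  RT 45: heading 0 -> 315
  RT 90: heading 315 -> 225
  -- iteration 2/6 --
  RT 45: heading 225 -> 180
  RT 90: heading 180 -> 90
  -- iteration 3/6 --
  RT 45: heading 90 -> 45
  RT 90: heading 45 -> 315
  -- iteration 4/6 --
  RT 45: heading 315 -> 270
  RT 90: heading 270 -> 180
  -- iteration 5/6 --
  RT 45: heading 180 -> 135
  RT 90: heading 135 -> 45
  -- iteration 6/6 --
  RT 45: heading 45 -> 0
  RT 90: heading 0 -> 270
]
RT 44: heading 270 -> 226
FD 7.4: (8.9,0) -> (3.76,-5.323) [heading=226, draw]
Final: pos=(3.76,-5.323), heading=226, 2 segment(s) drawn
Segments drawn: 2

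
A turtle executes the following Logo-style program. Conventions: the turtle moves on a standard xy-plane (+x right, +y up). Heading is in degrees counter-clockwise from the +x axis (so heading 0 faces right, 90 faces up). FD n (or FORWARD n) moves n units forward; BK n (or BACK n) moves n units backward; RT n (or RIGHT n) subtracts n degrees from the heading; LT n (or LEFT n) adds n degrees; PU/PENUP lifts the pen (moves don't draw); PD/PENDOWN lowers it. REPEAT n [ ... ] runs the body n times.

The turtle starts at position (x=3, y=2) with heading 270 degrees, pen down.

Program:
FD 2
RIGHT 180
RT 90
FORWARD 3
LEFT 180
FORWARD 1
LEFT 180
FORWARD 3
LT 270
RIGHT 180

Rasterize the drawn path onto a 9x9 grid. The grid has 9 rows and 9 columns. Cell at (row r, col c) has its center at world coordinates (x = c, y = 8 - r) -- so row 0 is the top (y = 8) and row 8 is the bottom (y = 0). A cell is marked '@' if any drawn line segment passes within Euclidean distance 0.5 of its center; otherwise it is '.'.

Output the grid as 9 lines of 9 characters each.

Answer: .........
.........
.........
.........
.........
.........
...@.....
...@.....
...@@@@@@

Derivation:
Segment 0: (3,2) -> (3,0)
Segment 1: (3,0) -> (6,0)
Segment 2: (6,0) -> (5,0)
Segment 3: (5,0) -> (8,-0)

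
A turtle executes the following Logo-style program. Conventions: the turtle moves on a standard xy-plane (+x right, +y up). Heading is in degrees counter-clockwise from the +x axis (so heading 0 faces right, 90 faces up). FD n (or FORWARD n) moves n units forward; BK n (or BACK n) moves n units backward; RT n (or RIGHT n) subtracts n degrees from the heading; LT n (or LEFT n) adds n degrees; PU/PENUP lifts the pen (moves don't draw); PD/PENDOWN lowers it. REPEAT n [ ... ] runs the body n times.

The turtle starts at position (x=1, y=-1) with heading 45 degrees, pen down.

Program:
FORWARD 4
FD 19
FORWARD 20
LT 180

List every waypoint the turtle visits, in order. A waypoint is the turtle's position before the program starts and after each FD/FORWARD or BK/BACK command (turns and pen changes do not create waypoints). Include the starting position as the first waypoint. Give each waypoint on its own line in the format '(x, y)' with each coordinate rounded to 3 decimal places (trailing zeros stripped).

Answer: (1, -1)
(3.828, 1.828)
(17.263, 15.263)
(31.406, 29.406)

Derivation:
Executing turtle program step by step:
Start: pos=(1,-1), heading=45, pen down
FD 4: (1,-1) -> (3.828,1.828) [heading=45, draw]
FD 19: (3.828,1.828) -> (17.263,15.263) [heading=45, draw]
FD 20: (17.263,15.263) -> (31.406,29.406) [heading=45, draw]
LT 180: heading 45 -> 225
Final: pos=(31.406,29.406), heading=225, 3 segment(s) drawn
Waypoints (4 total):
(1, -1)
(3.828, 1.828)
(17.263, 15.263)
(31.406, 29.406)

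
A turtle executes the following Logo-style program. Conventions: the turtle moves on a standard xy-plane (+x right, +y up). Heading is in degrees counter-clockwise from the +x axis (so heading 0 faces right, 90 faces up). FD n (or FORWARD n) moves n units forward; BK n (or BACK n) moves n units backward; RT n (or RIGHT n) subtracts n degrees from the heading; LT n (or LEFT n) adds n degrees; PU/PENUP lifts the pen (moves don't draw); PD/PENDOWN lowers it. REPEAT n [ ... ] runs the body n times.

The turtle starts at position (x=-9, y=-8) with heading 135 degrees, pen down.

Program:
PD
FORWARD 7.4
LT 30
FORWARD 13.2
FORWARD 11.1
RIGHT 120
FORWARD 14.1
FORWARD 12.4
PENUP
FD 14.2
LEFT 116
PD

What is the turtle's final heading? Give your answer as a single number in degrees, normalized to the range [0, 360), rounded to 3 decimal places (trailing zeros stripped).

Answer: 161

Derivation:
Executing turtle program step by step:
Start: pos=(-9,-8), heading=135, pen down
PD: pen down
FD 7.4: (-9,-8) -> (-14.233,-2.767) [heading=135, draw]
LT 30: heading 135 -> 165
FD 13.2: (-14.233,-2.767) -> (-26.983,0.649) [heading=165, draw]
FD 11.1: (-26.983,0.649) -> (-37.705,3.522) [heading=165, draw]
RT 120: heading 165 -> 45
FD 14.1: (-37.705,3.522) -> (-27.734,13.492) [heading=45, draw]
FD 12.4: (-27.734,13.492) -> (-18.966,22.26) [heading=45, draw]
PU: pen up
FD 14.2: (-18.966,22.26) -> (-8.925,32.301) [heading=45, move]
LT 116: heading 45 -> 161
PD: pen down
Final: pos=(-8.925,32.301), heading=161, 5 segment(s) drawn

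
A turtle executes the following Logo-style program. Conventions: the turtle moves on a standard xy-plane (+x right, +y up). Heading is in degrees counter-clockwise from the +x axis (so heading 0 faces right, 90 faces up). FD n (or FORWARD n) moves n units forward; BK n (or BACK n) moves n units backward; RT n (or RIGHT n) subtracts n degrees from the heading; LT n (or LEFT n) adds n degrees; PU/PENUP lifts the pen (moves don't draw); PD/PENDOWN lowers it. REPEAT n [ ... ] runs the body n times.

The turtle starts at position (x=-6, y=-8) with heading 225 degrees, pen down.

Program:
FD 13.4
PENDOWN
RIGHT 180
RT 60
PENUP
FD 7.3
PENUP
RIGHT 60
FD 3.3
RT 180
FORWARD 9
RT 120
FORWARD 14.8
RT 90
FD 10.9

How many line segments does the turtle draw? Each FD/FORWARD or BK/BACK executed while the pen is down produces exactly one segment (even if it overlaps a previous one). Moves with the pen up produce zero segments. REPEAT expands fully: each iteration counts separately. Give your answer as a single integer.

Executing turtle program step by step:
Start: pos=(-6,-8), heading=225, pen down
FD 13.4: (-6,-8) -> (-15.475,-17.475) [heading=225, draw]
PD: pen down
RT 180: heading 225 -> 45
RT 60: heading 45 -> 345
PU: pen up
FD 7.3: (-15.475,-17.475) -> (-8.424,-19.365) [heading=345, move]
PU: pen up
RT 60: heading 345 -> 285
FD 3.3: (-8.424,-19.365) -> (-7.57,-22.552) [heading=285, move]
RT 180: heading 285 -> 105
FD 9: (-7.57,-22.552) -> (-9.899,-13.859) [heading=105, move]
RT 120: heading 105 -> 345
FD 14.8: (-9.899,-13.859) -> (4.396,-17.689) [heading=345, move]
RT 90: heading 345 -> 255
FD 10.9: (4.396,-17.689) -> (1.575,-28.218) [heading=255, move]
Final: pos=(1.575,-28.218), heading=255, 1 segment(s) drawn
Segments drawn: 1

Answer: 1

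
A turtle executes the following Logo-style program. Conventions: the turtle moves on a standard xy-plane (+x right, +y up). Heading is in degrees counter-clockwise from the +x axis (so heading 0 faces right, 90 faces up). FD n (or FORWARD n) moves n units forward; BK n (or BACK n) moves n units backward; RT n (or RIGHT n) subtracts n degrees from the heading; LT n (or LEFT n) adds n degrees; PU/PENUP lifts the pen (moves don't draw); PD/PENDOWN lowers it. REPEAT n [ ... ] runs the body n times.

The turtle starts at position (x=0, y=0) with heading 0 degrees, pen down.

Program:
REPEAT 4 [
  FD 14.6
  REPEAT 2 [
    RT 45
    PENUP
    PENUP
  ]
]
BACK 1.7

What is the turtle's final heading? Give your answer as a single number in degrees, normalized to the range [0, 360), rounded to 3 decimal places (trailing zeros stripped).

Executing turtle program step by step:
Start: pos=(0,0), heading=0, pen down
REPEAT 4 [
  -- iteration 1/4 --
  FD 14.6: (0,0) -> (14.6,0) [heading=0, draw]
  REPEAT 2 [
    -- iteration 1/2 --
    RT 45: heading 0 -> 315
    PU: pen up
    PU: pen up
    -- iteration 2/2 --
    RT 45: heading 315 -> 270
    PU: pen up
    PU: pen up
  ]
  -- iteration 2/4 --
  FD 14.6: (14.6,0) -> (14.6,-14.6) [heading=270, move]
  REPEAT 2 [
    -- iteration 1/2 --
    RT 45: heading 270 -> 225
    PU: pen up
    PU: pen up
    -- iteration 2/2 --
    RT 45: heading 225 -> 180
    PU: pen up
    PU: pen up
  ]
  -- iteration 3/4 --
  FD 14.6: (14.6,-14.6) -> (0,-14.6) [heading=180, move]
  REPEAT 2 [
    -- iteration 1/2 --
    RT 45: heading 180 -> 135
    PU: pen up
    PU: pen up
    -- iteration 2/2 --
    RT 45: heading 135 -> 90
    PU: pen up
    PU: pen up
  ]
  -- iteration 4/4 --
  FD 14.6: (0,-14.6) -> (0,0) [heading=90, move]
  REPEAT 2 [
    -- iteration 1/2 --
    RT 45: heading 90 -> 45
    PU: pen up
    PU: pen up
    -- iteration 2/2 --
    RT 45: heading 45 -> 0
    PU: pen up
    PU: pen up
  ]
]
BK 1.7: (0,0) -> (-1.7,0) [heading=0, move]
Final: pos=(-1.7,0), heading=0, 1 segment(s) drawn

Answer: 0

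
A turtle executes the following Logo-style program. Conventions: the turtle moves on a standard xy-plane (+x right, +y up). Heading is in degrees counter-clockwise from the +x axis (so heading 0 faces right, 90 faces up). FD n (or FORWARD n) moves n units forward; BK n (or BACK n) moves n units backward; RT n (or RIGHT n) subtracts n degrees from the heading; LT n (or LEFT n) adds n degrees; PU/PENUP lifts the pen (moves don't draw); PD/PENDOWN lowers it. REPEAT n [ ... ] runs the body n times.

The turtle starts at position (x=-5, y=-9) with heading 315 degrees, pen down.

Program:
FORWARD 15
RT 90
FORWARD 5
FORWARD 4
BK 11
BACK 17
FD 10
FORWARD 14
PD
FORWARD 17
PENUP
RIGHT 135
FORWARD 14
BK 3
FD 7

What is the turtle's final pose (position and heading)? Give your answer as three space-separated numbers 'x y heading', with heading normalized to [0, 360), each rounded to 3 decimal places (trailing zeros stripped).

Executing turtle program step by step:
Start: pos=(-5,-9), heading=315, pen down
FD 15: (-5,-9) -> (5.607,-19.607) [heading=315, draw]
RT 90: heading 315 -> 225
FD 5: (5.607,-19.607) -> (2.071,-23.142) [heading=225, draw]
FD 4: (2.071,-23.142) -> (-0.757,-25.971) [heading=225, draw]
BK 11: (-0.757,-25.971) -> (7.021,-18.192) [heading=225, draw]
BK 17: (7.021,-18.192) -> (19.042,-6.172) [heading=225, draw]
FD 10: (19.042,-6.172) -> (11.971,-13.243) [heading=225, draw]
FD 14: (11.971,-13.243) -> (2.071,-23.142) [heading=225, draw]
PD: pen down
FD 17: (2.071,-23.142) -> (-9.95,-35.163) [heading=225, draw]
PU: pen up
RT 135: heading 225 -> 90
FD 14: (-9.95,-35.163) -> (-9.95,-21.163) [heading=90, move]
BK 3: (-9.95,-21.163) -> (-9.95,-24.163) [heading=90, move]
FD 7: (-9.95,-24.163) -> (-9.95,-17.163) [heading=90, move]
Final: pos=(-9.95,-17.163), heading=90, 8 segment(s) drawn

Answer: -9.95 -17.163 90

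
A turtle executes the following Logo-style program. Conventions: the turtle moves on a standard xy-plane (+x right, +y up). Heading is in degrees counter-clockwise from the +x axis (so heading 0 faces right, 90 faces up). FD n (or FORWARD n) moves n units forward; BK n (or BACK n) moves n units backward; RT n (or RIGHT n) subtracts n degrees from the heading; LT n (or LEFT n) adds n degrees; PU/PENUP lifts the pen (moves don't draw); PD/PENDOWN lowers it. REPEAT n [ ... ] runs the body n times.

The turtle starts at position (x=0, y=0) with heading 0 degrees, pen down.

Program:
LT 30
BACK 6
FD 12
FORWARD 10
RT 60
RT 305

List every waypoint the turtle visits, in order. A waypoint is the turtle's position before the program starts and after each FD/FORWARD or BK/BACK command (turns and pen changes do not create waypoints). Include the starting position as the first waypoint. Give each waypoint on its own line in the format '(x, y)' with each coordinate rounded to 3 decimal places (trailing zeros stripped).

Executing turtle program step by step:
Start: pos=(0,0), heading=0, pen down
LT 30: heading 0 -> 30
BK 6: (0,0) -> (-5.196,-3) [heading=30, draw]
FD 12: (-5.196,-3) -> (5.196,3) [heading=30, draw]
FD 10: (5.196,3) -> (13.856,8) [heading=30, draw]
RT 60: heading 30 -> 330
RT 305: heading 330 -> 25
Final: pos=(13.856,8), heading=25, 3 segment(s) drawn
Waypoints (4 total):
(0, 0)
(-5.196, -3)
(5.196, 3)
(13.856, 8)

Answer: (0, 0)
(-5.196, -3)
(5.196, 3)
(13.856, 8)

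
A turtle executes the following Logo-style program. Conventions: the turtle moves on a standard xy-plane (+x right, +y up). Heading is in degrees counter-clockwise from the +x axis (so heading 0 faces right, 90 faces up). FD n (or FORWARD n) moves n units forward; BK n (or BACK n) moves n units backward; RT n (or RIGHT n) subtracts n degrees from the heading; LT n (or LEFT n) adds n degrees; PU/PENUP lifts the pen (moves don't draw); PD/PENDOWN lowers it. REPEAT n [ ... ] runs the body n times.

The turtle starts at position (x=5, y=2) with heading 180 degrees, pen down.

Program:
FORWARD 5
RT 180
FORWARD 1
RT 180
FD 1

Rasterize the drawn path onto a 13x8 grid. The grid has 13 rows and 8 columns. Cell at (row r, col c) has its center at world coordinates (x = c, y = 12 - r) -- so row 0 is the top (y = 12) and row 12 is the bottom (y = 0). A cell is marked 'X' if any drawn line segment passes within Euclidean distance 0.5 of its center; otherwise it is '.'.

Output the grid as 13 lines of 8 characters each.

Answer: ........
........
........
........
........
........
........
........
........
........
XXXXXX..
........
........

Derivation:
Segment 0: (5,2) -> (0,2)
Segment 1: (0,2) -> (1,2)
Segment 2: (1,2) -> (0,2)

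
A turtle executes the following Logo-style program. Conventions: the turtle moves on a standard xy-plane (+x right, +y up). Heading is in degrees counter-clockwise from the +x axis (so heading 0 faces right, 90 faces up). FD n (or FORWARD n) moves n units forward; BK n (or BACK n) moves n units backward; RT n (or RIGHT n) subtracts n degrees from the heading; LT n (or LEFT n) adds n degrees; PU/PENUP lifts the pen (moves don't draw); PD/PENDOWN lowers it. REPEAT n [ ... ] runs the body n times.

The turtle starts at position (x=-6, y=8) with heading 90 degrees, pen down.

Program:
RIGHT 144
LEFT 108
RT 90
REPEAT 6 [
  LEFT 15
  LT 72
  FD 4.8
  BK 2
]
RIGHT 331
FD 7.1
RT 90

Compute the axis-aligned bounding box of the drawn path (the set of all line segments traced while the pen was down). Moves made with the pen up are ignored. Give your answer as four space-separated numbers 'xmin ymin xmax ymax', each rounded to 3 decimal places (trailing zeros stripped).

Answer: -12.33 6.503 -2.695 15.017

Derivation:
Executing turtle program step by step:
Start: pos=(-6,8), heading=90, pen down
RT 144: heading 90 -> 306
LT 108: heading 306 -> 54
RT 90: heading 54 -> 324
REPEAT 6 [
  -- iteration 1/6 --
  LT 15: heading 324 -> 339
  LT 72: heading 339 -> 51
  FD 4.8: (-6,8) -> (-2.979,11.73) [heading=51, draw]
  BK 2: (-2.979,11.73) -> (-4.238,10.176) [heading=51, draw]
  -- iteration 2/6 --
  LT 15: heading 51 -> 66
  LT 72: heading 66 -> 138
  FD 4.8: (-4.238,10.176) -> (-7.805,13.388) [heading=138, draw]
  BK 2: (-7.805,13.388) -> (-6.319,12.05) [heading=138, draw]
  -- iteration 3/6 --
  LT 15: heading 138 -> 153
  LT 72: heading 153 -> 225
  FD 4.8: (-6.319,12.05) -> (-9.713,8.655) [heading=225, draw]
  BK 2: (-9.713,8.655) -> (-8.299,10.07) [heading=225, draw]
  -- iteration 4/6 --
  LT 15: heading 225 -> 240
  LT 72: heading 240 -> 312
  FD 4.8: (-8.299,10.07) -> (-5.087,6.503) [heading=312, draw]
  BK 2: (-5.087,6.503) -> (-6.425,7.989) [heading=312, draw]
  -- iteration 5/6 --
  LT 15: heading 312 -> 327
  LT 72: heading 327 -> 39
  FD 4.8: (-6.425,7.989) -> (-2.695,11.01) [heading=39, draw]
  BK 2: (-2.695,11.01) -> (-4.249,9.751) [heading=39, draw]
  -- iteration 6/6 --
  LT 15: heading 39 -> 54
  LT 72: heading 54 -> 126
  FD 4.8: (-4.249,9.751) -> (-7.07,13.634) [heading=126, draw]
  BK 2: (-7.07,13.634) -> (-5.895,12.016) [heading=126, draw]
]
RT 331: heading 126 -> 155
FD 7.1: (-5.895,12.016) -> (-12.33,15.017) [heading=155, draw]
RT 90: heading 155 -> 65
Final: pos=(-12.33,15.017), heading=65, 13 segment(s) drawn

Segment endpoints: x in {-12.33, -9.713, -8.299, -7.805, -7.07, -6.425, -6.319, -6, -5.895, -5.087, -4.249, -4.238, -2.979, -2.695}, y in {6.503, 7.989, 8, 8.655, 9.751, 10.07, 10.176, 11.01, 11.73, 12.016, 12.05, 13.388, 13.634, 15.017}
xmin=-12.33, ymin=6.503, xmax=-2.695, ymax=15.017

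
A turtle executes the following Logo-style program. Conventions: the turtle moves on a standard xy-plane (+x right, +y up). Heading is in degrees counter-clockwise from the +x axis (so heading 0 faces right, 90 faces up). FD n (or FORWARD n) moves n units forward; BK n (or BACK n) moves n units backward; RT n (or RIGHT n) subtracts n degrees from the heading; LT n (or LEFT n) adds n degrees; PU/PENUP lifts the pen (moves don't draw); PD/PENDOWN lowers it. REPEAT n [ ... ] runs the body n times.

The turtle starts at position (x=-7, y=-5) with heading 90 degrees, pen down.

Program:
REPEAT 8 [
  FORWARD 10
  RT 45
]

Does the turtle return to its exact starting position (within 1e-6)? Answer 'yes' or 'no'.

Executing turtle program step by step:
Start: pos=(-7,-5), heading=90, pen down
REPEAT 8 [
  -- iteration 1/8 --
  FD 10: (-7,-5) -> (-7,5) [heading=90, draw]
  RT 45: heading 90 -> 45
  -- iteration 2/8 --
  FD 10: (-7,5) -> (0.071,12.071) [heading=45, draw]
  RT 45: heading 45 -> 0
  -- iteration 3/8 --
  FD 10: (0.071,12.071) -> (10.071,12.071) [heading=0, draw]
  RT 45: heading 0 -> 315
  -- iteration 4/8 --
  FD 10: (10.071,12.071) -> (17.142,5) [heading=315, draw]
  RT 45: heading 315 -> 270
  -- iteration 5/8 --
  FD 10: (17.142,5) -> (17.142,-5) [heading=270, draw]
  RT 45: heading 270 -> 225
  -- iteration 6/8 --
  FD 10: (17.142,-5) -> (10.071,-12.071) [heading=225, draw]
  RT 45: heading 225 -> 180
  -- iteration 7/8 --
  FD 10: (10.071,-12.071) -> (0.071,-12.071) [heading=180, draw]
  RT 45: heading 180 -> 135
  -- iteration 8/8 --
  FD 10: (0.071,-12.071) -> (-7,-5) [heading=135, draw]
  RT 45: heading 135 -> 90
]
Final: pos=(-7,-5), heading=90, 8 segment(s) drawn

Start position: (-7, -5)
Final position: (-7, -5)
Distance = 0; < 1e-6 -> CLOSED

Answer: yes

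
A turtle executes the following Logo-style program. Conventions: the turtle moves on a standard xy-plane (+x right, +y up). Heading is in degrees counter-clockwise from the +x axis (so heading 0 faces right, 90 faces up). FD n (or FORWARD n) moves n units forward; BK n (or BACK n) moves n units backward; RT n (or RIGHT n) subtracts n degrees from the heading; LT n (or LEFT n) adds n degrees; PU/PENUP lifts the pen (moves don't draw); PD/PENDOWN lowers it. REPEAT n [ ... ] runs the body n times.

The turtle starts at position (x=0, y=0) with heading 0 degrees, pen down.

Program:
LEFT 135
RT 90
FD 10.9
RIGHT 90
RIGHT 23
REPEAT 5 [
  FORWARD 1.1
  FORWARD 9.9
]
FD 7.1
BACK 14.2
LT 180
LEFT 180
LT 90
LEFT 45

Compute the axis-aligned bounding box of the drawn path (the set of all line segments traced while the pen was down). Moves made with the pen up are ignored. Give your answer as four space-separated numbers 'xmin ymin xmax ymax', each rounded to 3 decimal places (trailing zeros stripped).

Answer: 0 -49.871 30.971 7.707

Derivation:
Executing turtle program step by step:
Start: pos=(0,0), heading=0, pen down
LT 135: heading 0 -> 135
RT 90: heading 135 -> 45
FD 10.9: (0,0) -> (7.707,7.707) [heading=45, draw]
RT 90: heading 45 -> 315
RT 23: heading 315 -> 292
REPEAT 5 [
  -- iteration 1/5 --
  FD 1.1: (7.707,7.707) -> (8.12,6.688) [heading=292, draw]
  FD 9.9: (8.12,6.688) -> (11.828,-2.492) [heading=292, draw]
  -- iteration 2/5 --
  FD 1.1: (11.828,-2.492) -> (12.24,-3.511) [heading=292, draw]
  FD 9.9: (12.24,-3.511) -> (15.949,-12.691) [heading=292, draw]
  -- iteration 3/5 --
  FD 1.1: (15.949,-12.691) -> (16.361,-13.71) [heading=292, draw]
  FD 9.9: (16.361,-13.71) -> (20.069,-22.89) [heading=292, draw]
  -- iteration 4/5 --
  FD 1.1: (20.069,-22.89) -> (20.482,-23.91) [heading=292, draw]
  FD 9.9: (20.482,-23.91) -> (24.19,-33.089) [heading=292, draw]
  -- iteration 5/5 --
  FD 1.1: (24.19,-33.089) -> (24.602,-34.109) [heading=292, draw]
  FD 9.9: (24.602,-34.109) -> (28.311,-43.288) [heading=292, draw]
]
FD 7.1: (28.311,-43.288) -> (30.971,-49.871) [heading=292, draw]
BK 14.2: (30.971,-49.871) -> (25.651,-36.705) [heading=292, draw]
LT 180: heading 292 -> 112
LT 180: heading 112 -> 292
LT 90: heading 292 -> 22
LT 45: heading 22 -> 67
Final: pos=(25.651,-36.705), heading=67, 13 segment(s) drawn

Segment endpoints: x in {0, 7.707, 8.12, 11.828, 12.24, 15.949, 16.361, 20.069, 20.482, 24.19, 24.602, 25.651, 28.311, 30.971}, y in {-49.871, -43.288, -36.705, -34.109, -33.089, -23.91, -22.89, -13.71, -12.691, -3.511, -2.492, 0, 6.688, 7.707}
xmin=0, ymin=-49.871, xmax=30.971, ymax=7.707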